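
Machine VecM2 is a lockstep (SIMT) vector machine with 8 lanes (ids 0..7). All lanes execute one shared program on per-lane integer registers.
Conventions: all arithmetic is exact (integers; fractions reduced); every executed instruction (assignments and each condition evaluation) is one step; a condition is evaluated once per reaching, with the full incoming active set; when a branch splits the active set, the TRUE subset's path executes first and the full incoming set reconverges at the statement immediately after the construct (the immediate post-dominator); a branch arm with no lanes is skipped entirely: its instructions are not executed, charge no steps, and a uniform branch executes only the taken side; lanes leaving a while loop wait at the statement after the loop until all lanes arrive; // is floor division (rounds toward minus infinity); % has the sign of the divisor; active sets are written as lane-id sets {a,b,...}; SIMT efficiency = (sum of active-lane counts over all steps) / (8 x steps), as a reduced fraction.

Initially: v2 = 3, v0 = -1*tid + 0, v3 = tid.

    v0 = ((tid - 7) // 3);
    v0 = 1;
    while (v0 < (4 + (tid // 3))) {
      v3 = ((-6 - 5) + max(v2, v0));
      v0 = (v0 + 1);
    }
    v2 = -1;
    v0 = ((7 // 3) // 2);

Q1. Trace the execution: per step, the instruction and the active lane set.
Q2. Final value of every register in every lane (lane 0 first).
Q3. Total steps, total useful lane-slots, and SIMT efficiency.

step 0: v0 <- ((tid - 7) // 3)       {0,1,2,3,4,5,6,7}
step 1: v0 <- 1                      {0,1,2,3,4,5,6,7}
step 2: eval (v0 < (4 + (tid // 3))) {0,1,2,3,4,5,6,7}
step 3: v3 <- ((-6 - 5) + max(v2, v0)) {0,1,2,3,4,5,6,7}
step 4: v0 <- (v0 + 1)               {0,1,2,3,4,5,6,7}
step 5: eval (v0 < (4 + (tid // 3))) {0,1,2,3,4,5,6,7}
step 6: v3 <- ((-6 - 5) + max(v2, v0)) {0,1,2,3,4,5,6,7}
step 7: v0 <- (v0 + 1)               {0,1,2,3,4,5,6,7}
step 8: eval (v0 < (4 + (tid // 3))) {0,1,2,3,4,5,6,7}
step 9: v3 <- ((-6 - 5) + max(v2, v0)) {0,1,2,3,4,5,6,7}
step 10: v0 <- (v0 + 1)               {0,1,2,3,4,5,6,7}
step 11: eval (v0 < (4 + (tid // 3))) {0,1,2,3,4,5,6,7}
step 12: v3 <- ((-6 - 5) + max(v2, v0)) {3,4,5,6,7}
step 13: v0 <- (v0 + 1)               {3,4,5,6,7}
step 14: eval (v0 < (4 + (tid // 3))) {3,4,5,6,7}
step 15: v3 <- ((-6 - 5) + max(v2, v0)) {6,7}
step 16: v0 <- (v0 + 1)               {6,7}
step 17: eval (v0 < (4 + (tid // 3))) {6,7}
step 18: v2 <- -1                     {0,1,2,3,4,5,6,7}
step 19: v0 <- ((7 // 3) // 2)        {0,1,2,3,4,5,6,7}

Answer: 20 steps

v2: -1,-1,-1,-1,-1,-1,-1,-1
v0: 1,1,1,1,1,1,1,1
v3: -8,-8,-8,-7,-7,-7,-6,-6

steps = 20; useful = 133; efficiency = 133/160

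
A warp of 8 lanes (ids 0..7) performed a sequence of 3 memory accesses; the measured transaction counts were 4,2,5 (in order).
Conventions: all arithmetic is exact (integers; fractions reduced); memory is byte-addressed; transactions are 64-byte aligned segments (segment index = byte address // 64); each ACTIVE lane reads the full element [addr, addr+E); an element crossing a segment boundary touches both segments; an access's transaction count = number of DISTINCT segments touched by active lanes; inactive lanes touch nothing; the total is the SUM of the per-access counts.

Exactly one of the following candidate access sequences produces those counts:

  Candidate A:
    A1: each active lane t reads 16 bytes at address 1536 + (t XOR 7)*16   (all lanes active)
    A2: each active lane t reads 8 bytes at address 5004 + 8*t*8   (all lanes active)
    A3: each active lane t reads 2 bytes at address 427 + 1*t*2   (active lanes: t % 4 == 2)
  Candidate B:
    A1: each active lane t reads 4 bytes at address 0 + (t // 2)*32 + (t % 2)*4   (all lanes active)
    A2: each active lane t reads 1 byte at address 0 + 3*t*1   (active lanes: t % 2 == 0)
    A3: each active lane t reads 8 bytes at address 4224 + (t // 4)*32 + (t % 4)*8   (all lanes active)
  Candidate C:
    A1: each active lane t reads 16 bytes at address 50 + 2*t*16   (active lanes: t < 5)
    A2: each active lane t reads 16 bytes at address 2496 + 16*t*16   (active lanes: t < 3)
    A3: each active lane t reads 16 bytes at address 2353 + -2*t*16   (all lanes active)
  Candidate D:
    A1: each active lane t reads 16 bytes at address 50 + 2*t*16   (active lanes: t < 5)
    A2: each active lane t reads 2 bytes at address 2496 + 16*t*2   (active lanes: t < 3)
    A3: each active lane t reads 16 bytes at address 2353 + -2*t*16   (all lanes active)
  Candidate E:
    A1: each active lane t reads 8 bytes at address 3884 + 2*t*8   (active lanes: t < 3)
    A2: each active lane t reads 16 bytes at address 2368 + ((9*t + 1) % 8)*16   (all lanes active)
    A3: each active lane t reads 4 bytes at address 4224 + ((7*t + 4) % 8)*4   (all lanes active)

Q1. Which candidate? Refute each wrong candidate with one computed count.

A: A1 gives 2 transactions, not 4
B: A1 gives 2 transactions, not 4
C: A2 gives 3 transactions, not 2
E: A1 gives 2 transactions, not 4
D: all counts match (4,2,5)

Answer: D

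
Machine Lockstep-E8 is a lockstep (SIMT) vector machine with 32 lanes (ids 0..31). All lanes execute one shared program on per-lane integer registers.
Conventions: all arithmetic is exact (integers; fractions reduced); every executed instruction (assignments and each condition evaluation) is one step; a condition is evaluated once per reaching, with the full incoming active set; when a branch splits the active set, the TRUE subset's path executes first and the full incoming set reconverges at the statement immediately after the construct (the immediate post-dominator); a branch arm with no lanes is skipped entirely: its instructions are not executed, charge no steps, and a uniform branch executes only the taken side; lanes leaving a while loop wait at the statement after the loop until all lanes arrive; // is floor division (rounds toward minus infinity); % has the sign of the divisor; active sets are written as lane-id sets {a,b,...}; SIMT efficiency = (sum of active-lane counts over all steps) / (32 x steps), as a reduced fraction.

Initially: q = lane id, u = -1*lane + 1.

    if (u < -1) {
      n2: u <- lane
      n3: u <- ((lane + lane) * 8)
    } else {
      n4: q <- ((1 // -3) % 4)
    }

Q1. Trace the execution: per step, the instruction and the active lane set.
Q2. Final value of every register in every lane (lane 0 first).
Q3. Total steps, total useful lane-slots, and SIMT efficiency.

step 0: eval (u < -1)                {0,1,2,3,4,5,6,7,8,9,10,11,12,13,14,15,16,17,18,19,20,21,22,23,24,25,26,27,28,29,30,31}
step 1: u <- lane                    {3,4,5,6,7,8,9,10,11,12,13,14,15,16,17,18,19,20,21,22,23,24,25,26,27,28,29,30,31}
step 2: u <- ((lane + lane) * 8)     {3,4,5,6,7,8,9,10,11,12,13,14,15,16,17,18,19,20,21,22,23,24,25,26,27,28,29,30,31}
step 3: q <- ((1 // -3) % 4)         {0,1,2}

Answer: 4 steps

q: 3,3,3,3,4,5,6,7,8,9,10,11,12,13,14,15,16,17,18,19,20,21,22,23,24,25,26,27,28,29,30,31
u: 1,0,-1,48,64,80,96,112,128,144,160,176,192,208,224,240,256,272,288,304,320,336,352,368,384,400,416,432,448,464,480,496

steps = 4; useful = 93; efficiency = 93/128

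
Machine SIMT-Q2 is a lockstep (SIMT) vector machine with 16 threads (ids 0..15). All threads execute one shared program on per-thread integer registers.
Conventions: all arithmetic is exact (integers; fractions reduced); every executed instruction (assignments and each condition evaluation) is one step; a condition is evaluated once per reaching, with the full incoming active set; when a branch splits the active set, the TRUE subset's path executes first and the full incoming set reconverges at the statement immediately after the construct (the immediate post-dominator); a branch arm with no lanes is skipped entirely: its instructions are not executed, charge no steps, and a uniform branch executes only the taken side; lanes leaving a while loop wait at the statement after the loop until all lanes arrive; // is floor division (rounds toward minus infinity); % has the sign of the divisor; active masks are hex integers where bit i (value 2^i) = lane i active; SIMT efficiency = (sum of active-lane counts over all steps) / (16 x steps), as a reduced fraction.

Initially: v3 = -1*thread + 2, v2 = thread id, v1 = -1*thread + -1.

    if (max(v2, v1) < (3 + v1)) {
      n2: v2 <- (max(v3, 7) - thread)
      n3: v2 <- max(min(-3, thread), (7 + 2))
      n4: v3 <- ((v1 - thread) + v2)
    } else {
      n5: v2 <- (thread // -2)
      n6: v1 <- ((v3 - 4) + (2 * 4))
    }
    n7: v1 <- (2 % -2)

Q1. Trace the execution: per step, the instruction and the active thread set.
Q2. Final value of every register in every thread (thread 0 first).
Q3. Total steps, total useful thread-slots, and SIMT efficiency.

step 0: eval (max(v2, v1) < (3 + v1)) 0xffff
step 1: v2 <- (max(v3, 7) - thread)  0x0001
step 2: v2 <- max(min(-3, thread), (7 + 2)) 0x0001
step 3: v3 <- ((v1 - thread) + v2)   0x0001
step 4: v2 <- (thread // -2)         0xfffe
step 5: v1 <- ((v3 - 4) + (2 * 4))   0xfffe
step 6: v1 <- (2 % -2)               0xffff

Answer: 7 steps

v3: 8,1,0,-1,-2,-3,-4,-5,-6,-7,-8,-9,-10,-11,-12,-13
v2: 9,-1,-1,-2,-2,-3,-3,-4,-4,-5,-5,-6,-6,-7,-7,-8
v1: 0,0,0,0,0,0,0,0,0,0,0,0,0,0,0,0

steps = 7; useful = 65; efficiency = 65/112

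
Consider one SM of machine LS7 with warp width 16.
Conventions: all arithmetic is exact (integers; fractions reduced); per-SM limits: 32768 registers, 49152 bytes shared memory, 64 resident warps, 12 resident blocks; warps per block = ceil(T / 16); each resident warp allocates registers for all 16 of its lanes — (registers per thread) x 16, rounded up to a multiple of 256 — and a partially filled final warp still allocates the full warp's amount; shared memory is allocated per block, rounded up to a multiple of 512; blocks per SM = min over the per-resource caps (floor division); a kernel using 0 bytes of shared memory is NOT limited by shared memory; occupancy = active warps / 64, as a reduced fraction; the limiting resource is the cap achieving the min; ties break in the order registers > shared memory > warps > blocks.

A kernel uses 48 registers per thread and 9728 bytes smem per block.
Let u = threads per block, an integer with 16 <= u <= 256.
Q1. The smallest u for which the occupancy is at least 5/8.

Answer: u = 113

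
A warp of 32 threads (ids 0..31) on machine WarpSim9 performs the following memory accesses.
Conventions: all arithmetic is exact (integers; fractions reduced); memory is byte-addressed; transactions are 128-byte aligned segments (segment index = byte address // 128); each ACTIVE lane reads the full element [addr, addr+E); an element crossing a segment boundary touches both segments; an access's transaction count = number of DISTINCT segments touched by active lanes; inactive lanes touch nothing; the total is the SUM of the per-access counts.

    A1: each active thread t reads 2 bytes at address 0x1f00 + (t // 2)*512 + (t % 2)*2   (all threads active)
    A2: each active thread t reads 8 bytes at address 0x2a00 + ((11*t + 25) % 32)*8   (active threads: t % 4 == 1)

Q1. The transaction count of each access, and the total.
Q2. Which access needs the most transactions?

A1: 16 transactions
A2: 2 transactions

Answer: 16,2; total 18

Answer: A1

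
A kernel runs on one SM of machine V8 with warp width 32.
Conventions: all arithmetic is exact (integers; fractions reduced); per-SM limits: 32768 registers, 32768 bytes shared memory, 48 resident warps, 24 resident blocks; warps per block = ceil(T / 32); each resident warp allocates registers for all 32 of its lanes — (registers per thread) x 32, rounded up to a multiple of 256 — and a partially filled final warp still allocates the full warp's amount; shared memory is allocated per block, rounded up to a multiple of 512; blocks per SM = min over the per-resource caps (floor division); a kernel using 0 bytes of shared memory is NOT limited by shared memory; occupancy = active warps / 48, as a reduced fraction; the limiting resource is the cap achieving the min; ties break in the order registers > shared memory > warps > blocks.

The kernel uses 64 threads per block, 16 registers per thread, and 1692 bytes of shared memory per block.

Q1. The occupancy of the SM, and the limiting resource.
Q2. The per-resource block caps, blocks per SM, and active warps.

Answer: occupancy 2/3, limited by shared memory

registers: 32 blocks
shared memory: 16 blocks
warps: 24 blocks
blocks: 24 blocks

Answer: 16 blocks, 32 active warps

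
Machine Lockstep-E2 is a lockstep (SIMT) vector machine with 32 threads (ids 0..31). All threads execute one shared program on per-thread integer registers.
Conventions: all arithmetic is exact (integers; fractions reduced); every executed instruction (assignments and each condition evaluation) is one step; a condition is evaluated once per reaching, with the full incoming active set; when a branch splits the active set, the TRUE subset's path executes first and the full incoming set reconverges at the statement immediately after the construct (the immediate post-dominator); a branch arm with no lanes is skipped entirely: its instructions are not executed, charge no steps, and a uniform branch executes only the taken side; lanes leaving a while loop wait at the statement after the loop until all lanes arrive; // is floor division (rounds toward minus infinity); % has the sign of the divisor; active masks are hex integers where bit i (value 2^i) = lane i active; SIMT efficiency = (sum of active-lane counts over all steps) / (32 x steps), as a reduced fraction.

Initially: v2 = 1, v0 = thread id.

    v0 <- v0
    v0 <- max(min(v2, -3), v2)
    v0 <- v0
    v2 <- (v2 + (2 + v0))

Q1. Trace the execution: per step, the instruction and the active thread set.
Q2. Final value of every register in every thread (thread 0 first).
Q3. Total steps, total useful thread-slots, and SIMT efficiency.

step 0: v0 <- v0                     0xffffffff
step 1: v0 <- max(min(v2, -3), v2)   0xffffffff
step 2: v0 <- v0                     0xffffffff
step 3: v2 <- (v2 + (2 + v0))        0xffffffff

Answer: 4 steps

v2: 4,4,4,4,4,4,4,4,4,4,4,4,4,4,4,4,4,4,4,4,4,4,4,4,4,4,4,4,4,4,4,4
v0: 1,1,1,1,1,1,1,1,1,1,1,1,1,1,1,1,1,1,1,1,1,1,1,1,1,1,1,1,1,1,1,1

steps = 4; useful = 128; efficiency = 128/128 = 1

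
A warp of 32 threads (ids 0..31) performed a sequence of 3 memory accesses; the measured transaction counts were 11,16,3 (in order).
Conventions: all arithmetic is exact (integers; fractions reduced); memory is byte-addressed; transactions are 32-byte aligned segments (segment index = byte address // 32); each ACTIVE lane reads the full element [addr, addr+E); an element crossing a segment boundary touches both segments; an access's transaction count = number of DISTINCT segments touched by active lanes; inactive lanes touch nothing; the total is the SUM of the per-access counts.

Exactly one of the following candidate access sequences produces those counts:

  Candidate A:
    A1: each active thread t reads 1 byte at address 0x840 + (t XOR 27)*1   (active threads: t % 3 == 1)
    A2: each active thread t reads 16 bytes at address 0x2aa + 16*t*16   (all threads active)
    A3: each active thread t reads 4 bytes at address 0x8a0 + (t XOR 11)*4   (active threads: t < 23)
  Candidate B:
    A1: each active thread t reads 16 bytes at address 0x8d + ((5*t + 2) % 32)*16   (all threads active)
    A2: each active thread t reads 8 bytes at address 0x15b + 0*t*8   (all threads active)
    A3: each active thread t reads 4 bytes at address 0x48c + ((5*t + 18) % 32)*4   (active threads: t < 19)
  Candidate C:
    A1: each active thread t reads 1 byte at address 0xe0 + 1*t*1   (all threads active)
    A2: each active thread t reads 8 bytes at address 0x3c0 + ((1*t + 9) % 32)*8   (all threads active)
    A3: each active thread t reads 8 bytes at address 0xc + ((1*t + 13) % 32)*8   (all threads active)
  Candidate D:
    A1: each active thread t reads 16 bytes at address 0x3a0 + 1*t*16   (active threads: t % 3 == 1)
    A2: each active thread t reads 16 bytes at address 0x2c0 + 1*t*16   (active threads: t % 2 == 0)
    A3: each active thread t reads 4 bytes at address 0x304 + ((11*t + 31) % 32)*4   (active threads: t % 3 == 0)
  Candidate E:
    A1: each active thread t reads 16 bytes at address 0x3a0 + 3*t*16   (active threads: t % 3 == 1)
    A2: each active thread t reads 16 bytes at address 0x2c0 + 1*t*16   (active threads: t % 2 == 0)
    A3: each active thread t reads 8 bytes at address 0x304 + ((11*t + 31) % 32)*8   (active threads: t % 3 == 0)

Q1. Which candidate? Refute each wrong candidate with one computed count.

A: A1 gives 1 transaction, not 11
B: A1 gives 17 transactions, not 11
C: A1 gives 1 transaction, not 11
E: A3 gives 5 transactions, not 3
D: all counts match (11,16,3)

Answer: D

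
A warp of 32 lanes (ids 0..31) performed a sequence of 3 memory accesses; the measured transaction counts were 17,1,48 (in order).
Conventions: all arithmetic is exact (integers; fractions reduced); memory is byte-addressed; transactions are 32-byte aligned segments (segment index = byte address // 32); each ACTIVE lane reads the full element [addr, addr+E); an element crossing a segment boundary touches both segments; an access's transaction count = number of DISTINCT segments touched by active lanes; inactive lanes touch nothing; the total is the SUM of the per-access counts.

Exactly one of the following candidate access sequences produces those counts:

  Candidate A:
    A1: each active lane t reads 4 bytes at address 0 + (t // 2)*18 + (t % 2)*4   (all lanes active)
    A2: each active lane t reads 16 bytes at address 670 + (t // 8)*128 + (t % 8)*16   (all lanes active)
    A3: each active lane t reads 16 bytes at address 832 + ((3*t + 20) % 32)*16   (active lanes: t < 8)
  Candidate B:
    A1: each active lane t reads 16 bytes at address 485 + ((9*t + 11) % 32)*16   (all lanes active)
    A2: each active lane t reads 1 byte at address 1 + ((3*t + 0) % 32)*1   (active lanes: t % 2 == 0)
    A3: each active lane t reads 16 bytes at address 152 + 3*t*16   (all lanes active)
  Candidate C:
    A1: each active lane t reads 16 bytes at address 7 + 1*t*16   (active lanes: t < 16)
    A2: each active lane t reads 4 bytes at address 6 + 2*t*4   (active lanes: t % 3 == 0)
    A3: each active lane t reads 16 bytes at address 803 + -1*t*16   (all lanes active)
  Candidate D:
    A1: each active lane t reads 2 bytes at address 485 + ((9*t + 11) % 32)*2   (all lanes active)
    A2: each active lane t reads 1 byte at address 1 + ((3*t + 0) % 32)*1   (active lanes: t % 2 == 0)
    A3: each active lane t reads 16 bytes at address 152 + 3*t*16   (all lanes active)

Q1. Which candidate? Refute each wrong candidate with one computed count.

A: A1 gives 9 transactions, not 17
C: A1 gives 9 transactions, not 17
D: A1 gives 3 transactions, not 17
B: all counts match (17,1,48)

Answer: B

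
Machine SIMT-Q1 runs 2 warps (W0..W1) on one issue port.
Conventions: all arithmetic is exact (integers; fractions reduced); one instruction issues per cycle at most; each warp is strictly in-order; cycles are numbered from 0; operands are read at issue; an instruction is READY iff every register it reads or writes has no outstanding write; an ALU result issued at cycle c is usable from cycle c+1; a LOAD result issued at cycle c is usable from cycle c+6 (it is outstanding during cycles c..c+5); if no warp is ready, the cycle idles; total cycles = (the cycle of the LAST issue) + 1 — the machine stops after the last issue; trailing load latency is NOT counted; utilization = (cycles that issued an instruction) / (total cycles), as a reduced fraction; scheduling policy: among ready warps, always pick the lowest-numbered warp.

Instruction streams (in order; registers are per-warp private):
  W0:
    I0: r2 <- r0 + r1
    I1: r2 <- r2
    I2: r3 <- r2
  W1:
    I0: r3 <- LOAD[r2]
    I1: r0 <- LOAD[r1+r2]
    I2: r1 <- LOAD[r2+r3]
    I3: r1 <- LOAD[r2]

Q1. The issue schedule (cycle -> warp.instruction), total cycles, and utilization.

cycle 0: W0.I0
cycle 1: W0.I1
cycle 2: W0.I2
cycle 3: W1.I0
cycle 4: W1.I1
cycle 5: idle
cycle 6: idle
cycle 7: idle
cycle 8: idle
cycle 9: W1.I2
cycle 10: idle
cycle 11: idle
cycle 12: idle
cycle 13: idle
cycle 14: idle
cycle 15: W1.I3

Answer: 16 cycles, utilization 7/16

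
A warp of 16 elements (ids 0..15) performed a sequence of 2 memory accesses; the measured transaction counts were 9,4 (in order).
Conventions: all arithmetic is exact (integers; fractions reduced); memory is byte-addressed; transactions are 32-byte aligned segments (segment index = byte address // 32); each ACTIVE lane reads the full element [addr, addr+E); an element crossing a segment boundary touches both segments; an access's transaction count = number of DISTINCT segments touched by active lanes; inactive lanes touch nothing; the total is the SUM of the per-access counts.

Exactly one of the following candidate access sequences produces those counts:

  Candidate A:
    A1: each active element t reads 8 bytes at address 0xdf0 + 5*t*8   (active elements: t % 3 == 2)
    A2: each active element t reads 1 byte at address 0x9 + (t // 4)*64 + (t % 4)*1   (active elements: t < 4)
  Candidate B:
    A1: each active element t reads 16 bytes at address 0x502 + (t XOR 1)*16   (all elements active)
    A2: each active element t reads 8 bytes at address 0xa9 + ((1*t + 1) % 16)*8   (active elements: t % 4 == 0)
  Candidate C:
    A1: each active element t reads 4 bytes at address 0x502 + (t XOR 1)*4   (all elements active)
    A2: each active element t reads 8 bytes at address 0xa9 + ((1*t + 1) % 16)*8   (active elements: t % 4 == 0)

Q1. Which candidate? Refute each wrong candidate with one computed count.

A: A1 gives 5 transactions, not 9
C: A1 gives 3 transactions, not 9
B: all counts match (9,4)

Answer: B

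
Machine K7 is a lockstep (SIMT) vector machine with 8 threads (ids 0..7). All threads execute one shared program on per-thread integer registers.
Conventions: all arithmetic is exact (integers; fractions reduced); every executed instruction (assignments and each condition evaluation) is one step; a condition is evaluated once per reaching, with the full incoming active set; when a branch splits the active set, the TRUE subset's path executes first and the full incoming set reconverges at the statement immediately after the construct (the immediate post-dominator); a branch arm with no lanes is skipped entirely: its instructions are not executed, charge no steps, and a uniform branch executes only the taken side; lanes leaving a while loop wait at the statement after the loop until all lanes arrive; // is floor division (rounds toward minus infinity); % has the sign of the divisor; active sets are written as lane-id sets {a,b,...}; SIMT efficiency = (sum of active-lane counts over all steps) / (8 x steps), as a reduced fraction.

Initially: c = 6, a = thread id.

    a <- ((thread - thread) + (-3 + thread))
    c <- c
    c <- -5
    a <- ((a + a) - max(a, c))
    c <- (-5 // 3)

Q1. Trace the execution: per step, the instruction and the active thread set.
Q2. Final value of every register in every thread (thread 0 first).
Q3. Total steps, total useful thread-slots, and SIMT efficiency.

step 0: a <- ((thread - thread) + (-3 + thread)) {0,1,2,3,4,5,6,7}
step 1: c <- c                       {0,1,2,3,4,5,6,7}
step 2: c <- -5                      {0,1,2,3,4,5,6,7}
step 3: a <- ((a + a) - max(a, c))   {0,1,2,3,4,5,6,7}
step 4: c <- (-5 // 3)               {0,1,2,3,4,5,6,7}

Answer: 5 steps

c: -2,-2,-2,-2,-2,-2,-2,-2
a: -3,-2,-1,0,1,2,3,4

steps = 5; useful = 40; efficiency = 40/40 = 1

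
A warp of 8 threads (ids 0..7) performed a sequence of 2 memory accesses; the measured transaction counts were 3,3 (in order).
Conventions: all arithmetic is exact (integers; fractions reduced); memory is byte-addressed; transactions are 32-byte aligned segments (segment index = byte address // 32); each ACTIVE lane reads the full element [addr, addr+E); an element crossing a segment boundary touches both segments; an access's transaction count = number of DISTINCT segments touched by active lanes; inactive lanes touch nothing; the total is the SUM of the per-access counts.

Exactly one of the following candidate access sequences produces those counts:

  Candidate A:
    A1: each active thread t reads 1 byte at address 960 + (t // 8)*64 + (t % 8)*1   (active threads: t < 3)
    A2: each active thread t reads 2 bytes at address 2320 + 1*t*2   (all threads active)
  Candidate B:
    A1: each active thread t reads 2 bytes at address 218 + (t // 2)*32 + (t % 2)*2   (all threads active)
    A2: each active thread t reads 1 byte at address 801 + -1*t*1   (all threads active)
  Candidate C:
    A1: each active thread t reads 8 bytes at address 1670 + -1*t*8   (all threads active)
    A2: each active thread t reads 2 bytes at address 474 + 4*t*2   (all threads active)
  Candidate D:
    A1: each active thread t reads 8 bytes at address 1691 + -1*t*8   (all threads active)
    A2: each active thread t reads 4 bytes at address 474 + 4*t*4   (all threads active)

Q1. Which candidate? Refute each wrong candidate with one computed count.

A: A1 gives 1 transaction, not 3
B: A1 gives 4 transactions, not 3
D: A2 gives 5 transactions, not 3
C: all counts match (3,3)

Answer: C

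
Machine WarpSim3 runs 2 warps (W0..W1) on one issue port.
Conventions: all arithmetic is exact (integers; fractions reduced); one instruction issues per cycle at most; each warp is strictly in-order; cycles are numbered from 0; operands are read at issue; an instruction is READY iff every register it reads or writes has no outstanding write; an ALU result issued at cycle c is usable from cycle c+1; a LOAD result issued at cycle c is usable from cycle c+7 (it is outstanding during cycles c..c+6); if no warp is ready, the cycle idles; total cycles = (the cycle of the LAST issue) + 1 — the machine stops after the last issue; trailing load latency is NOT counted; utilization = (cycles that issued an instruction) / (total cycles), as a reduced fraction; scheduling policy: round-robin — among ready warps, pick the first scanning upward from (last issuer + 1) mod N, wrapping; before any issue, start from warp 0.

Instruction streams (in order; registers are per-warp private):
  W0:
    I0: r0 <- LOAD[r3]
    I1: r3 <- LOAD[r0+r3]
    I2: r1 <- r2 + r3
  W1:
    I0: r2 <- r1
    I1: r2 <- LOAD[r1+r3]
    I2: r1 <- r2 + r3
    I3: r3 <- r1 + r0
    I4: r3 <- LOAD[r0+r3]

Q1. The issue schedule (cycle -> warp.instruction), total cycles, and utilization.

cycle 0: W0.I0
cycle 1: W1.I0
cycle 2: W1.I1
cycle 3: idle
cycle 4: idle
cycle 5: idle
cycle 6: idle
cycle 7: W0.I1
cycle 8: idle
cycle 9: W1.I2
cycle 10: W1.I3
cycle 11: W1.I4
cycle 12: idle
cycle 13: idle
cycle 14: W0.I2

Answer: 15 cycles, utilization 8/15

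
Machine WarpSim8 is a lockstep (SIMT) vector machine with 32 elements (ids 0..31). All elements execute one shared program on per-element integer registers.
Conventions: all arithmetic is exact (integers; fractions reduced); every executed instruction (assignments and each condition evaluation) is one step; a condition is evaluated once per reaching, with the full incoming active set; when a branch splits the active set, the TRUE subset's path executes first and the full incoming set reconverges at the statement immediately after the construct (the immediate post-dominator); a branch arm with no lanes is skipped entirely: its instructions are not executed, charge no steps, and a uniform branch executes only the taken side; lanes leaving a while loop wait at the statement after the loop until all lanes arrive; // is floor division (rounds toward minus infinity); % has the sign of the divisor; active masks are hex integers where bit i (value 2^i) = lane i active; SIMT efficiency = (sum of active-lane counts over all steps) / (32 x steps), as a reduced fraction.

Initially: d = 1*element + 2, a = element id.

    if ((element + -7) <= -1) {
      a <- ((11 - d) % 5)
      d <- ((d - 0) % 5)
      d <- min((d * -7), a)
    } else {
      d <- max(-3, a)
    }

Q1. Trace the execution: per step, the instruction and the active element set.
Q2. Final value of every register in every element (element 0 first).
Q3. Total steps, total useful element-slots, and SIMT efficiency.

step 0: eval ((element + -7) <= -1)  0xffffffff
step 1: a <- ((11 - d) % 5)          0x0000007f
step 2: d <- ((d - 0) % 5)           0x0000007f
step 3: d <- min((d * -7), a)        0x0000007f
step 4: d <- max(-3, a)              0xffffff80

Answer: 5 steps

d: -14,-21,-28,0,-7,-14,-21,7,8,9,10,11,12,13,14,15,16,17,18,19,20,21,22,23,24,25,26,27,28,29,30,31
a: 4,3,2,1,0,4,3,7,8,9,10,11,12,13,14,15,16,17,18,19,20,21,22,23,24,25,26,27,28,29,30,31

steps = 5; useful = 78; efficiency = 78/160 = 39/80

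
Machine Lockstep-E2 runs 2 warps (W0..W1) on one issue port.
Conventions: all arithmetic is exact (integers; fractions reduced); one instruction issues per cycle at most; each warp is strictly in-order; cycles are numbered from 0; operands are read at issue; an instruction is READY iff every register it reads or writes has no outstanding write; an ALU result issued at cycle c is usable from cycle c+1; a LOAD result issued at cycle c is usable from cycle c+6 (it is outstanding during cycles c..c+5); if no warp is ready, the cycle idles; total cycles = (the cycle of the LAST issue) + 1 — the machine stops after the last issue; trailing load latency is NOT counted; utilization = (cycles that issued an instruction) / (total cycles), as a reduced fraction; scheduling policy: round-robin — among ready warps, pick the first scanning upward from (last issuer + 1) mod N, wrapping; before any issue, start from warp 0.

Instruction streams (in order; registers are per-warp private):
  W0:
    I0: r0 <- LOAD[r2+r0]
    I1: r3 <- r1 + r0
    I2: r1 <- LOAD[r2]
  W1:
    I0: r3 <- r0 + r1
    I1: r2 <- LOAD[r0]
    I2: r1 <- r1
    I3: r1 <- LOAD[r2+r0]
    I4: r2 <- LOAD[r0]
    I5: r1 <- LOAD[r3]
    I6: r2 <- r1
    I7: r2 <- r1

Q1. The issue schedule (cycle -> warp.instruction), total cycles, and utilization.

cycle 0: W0.I0
cycle 1: W1.I0
cycle 2: W1.I1
cycle 3: W1.I2
cycle 4: idle
cycle 5: idle
cycle 6: W0.I1
cycle 7: W0.I2
cycle 8: W1.I3
cycle 9: W1.I4
cycle 10: idle
cycle 11: idle
cycle 12: idle
cycle 13: idle
cycle 14: W1.I5
cycle 15: idle
cycle 16: idle
cycle 17: idle
cycle 18: idle
cycle 19: idle
cycle 20: W1.I6
cycle 21: W1.I7

Answer: 22 cycles, utilization 1/2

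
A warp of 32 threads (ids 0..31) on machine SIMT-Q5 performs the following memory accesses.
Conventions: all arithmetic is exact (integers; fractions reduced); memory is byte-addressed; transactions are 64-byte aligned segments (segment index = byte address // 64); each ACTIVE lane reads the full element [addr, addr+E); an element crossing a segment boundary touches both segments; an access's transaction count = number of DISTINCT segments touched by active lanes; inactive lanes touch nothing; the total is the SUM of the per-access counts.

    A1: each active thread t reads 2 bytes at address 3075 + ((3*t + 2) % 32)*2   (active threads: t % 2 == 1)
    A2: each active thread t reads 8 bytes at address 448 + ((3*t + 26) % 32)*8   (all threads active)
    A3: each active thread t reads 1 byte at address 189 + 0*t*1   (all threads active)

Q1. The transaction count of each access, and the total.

A1: 2 transactions
A2: 4 transactions
A3: 1 transaction

Answer: 2,4,1; total 7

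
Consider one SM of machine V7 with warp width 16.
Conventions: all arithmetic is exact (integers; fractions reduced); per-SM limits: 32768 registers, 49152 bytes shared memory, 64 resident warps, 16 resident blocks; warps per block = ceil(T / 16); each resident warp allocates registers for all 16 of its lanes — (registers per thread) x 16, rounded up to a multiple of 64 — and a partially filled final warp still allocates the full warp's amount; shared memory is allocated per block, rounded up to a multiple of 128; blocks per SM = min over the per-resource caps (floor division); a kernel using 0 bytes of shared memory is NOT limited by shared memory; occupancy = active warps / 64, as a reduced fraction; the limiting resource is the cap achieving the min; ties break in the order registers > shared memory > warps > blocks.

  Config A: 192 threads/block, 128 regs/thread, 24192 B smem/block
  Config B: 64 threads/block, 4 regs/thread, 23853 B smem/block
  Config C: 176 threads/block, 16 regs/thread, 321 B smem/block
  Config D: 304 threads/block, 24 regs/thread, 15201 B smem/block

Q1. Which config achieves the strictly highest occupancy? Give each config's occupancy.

occupancies: A 3/16, B 1/8, C 55/64, D 57/64

Answer: D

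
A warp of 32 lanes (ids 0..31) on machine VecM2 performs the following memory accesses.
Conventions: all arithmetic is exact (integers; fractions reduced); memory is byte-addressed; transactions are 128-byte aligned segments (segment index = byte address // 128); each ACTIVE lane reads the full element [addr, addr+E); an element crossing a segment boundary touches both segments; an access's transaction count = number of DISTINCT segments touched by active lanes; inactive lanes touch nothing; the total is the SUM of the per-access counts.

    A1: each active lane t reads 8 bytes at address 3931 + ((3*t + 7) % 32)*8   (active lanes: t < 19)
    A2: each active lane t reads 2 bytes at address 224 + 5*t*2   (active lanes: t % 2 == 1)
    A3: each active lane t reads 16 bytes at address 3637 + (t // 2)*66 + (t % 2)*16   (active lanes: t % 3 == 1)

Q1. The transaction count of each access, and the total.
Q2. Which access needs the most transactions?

A1: 3 transactions
A2: 4 transactions
A3: 9 transactions

Answer: 3,4,9; total 16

Answer: A3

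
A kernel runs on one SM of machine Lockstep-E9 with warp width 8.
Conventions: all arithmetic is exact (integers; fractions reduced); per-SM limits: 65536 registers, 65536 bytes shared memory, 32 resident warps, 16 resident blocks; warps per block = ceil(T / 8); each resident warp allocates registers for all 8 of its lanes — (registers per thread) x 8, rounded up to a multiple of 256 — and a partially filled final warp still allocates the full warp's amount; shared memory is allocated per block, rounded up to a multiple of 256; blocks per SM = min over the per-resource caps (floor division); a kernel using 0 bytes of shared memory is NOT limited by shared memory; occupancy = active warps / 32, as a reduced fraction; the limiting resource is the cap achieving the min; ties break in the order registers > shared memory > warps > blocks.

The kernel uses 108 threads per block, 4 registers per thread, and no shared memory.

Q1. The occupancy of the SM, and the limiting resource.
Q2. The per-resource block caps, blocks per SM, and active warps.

Answer: occupancy 7/8, limited by warps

registers: 18 blocks
shared memory: no limit (kernel uses none)
warps: 2 blocks
blocks: 16 blocks

Answer: 2 blocks, 28 active warps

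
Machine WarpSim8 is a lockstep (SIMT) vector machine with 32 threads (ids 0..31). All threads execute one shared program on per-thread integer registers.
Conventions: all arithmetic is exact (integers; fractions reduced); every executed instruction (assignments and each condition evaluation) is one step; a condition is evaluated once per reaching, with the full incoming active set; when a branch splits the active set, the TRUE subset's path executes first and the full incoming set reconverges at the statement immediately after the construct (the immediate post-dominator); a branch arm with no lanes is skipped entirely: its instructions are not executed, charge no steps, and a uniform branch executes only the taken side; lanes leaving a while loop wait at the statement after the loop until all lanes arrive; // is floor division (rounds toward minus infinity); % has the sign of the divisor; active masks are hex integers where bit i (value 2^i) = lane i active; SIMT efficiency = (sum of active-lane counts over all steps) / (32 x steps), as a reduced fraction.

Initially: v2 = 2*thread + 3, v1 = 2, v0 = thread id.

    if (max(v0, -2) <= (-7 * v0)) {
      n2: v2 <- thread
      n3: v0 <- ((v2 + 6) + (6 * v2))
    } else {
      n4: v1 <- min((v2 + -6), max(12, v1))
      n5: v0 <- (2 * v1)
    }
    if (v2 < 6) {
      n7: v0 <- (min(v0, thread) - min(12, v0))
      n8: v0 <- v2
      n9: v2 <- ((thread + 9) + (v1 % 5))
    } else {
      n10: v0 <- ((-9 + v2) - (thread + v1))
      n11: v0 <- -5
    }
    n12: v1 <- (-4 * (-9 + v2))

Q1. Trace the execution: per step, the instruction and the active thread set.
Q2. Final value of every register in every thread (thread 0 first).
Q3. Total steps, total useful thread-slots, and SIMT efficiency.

step 0: eval (max(v0, -2) <= (-7 * v0)) 0xffffffff
step 1: v2 <- thread                 0x00000001
step 2: v0 <- ((v2 + 6) + (6 * v2))  0x00000001
step 3: v1 <- min((v2 + -6), max(12, v1)) 0xfffffffe
step 4: v0 <- (2 * v1)               0xfffffffe
step 5: eval (v2 < 6)                0xffffffff
step 6: v0 <- (min(v0, thread) - min(12, v0)) 0x00000003
step 7: v0 <- v2                     0x00000003
step 8: v2 <- ((thread + 9) + (v1 % 5)) 0x00000003
step 9: v0 <- ((-9 + v2) - (thread + v1)) 0xfffffffc
step 10: v0 <- -5                     0xfffffffc
step 11: v1 <- (-4 * (-9 + v2))       0xffffffff

Answer: 12 steps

v2: 11,14,7,9,11,13,15,17,19,21,23,25,27,29,31,33,35,37,39,41,43,45,47,49,51,53,55,57,59,61,63,65
v1: -8,-20,8,0,-8,-16,-24,-32,-40,-48,-56,-64,-72,-80,-88,-96,-104,-112,-120,-128,-136,-144,-152,-160,-168,-176,-184,-192,-200,-208,-216,-224
v0: 0,5,-5,-5,-5,-5,-5,-5,-5,-5,-5,-5,-5,-5,-5,-5,-5,-5,-5,-5,-5,-5,-5,-5,-5,-5,-5,-5,-5,-5,-5,-5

steps = 12; useful = 226; efficiency = 226/384 = 113/192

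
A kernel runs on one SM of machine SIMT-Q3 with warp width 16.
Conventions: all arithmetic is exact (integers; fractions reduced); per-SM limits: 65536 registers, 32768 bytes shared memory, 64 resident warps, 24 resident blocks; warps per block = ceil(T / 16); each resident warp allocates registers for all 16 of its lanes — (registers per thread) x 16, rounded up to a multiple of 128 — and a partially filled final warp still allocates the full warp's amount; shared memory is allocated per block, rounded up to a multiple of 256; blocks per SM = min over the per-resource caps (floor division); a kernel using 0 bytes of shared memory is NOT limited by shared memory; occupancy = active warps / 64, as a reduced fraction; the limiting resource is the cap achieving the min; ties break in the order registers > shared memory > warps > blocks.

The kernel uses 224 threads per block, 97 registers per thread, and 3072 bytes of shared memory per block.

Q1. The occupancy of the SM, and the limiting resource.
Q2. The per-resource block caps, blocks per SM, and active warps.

Answer: occupancy 7/16, limited by registers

registers: 2 blocks
shared memory: 10 blocks
warps: 4 blocks
blocks: 24 blocks

Answer: 2 blocks, 28 active warps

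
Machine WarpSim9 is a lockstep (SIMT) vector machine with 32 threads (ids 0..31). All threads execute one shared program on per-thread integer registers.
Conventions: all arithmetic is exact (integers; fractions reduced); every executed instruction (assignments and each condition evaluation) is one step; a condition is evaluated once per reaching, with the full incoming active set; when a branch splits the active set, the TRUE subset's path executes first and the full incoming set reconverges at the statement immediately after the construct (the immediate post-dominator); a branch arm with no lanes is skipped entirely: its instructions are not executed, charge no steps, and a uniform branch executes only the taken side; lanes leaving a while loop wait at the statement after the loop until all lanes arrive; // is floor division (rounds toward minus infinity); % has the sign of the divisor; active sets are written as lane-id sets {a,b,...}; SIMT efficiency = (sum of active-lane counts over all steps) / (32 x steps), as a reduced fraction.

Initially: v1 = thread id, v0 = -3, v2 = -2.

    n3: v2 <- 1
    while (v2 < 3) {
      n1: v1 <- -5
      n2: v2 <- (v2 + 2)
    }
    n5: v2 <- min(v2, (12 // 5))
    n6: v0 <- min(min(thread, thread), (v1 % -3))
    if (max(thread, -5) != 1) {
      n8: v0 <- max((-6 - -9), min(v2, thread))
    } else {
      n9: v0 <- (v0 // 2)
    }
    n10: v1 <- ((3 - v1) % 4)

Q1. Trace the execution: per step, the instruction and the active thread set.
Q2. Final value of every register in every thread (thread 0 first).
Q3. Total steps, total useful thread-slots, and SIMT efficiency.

step 0: v2 <- 1                      {0,1,2,3,4,5,6,7,8,9,10,11,12,13,14,15,16,17,18,19,20,21,22,23,24,25,26,27,28,29,30,31}
step 1: eval (v2 < 3)                {0,1,2,3,4,5,6,7,8,9,10,11,12,13,14,15,16,17,18,19,20,21,22,23,24,25,26,27,28,29,30,31}
step 2: v1 <- -5                     {0,1,2,3,4,5,6,7,8,9,10,11,12,13,14,15,16,17,18,19,20,21,22,23,24,25,26,27,28,29,30,31}
step 3: v2 <- (v2 + 2)               {0,1,2,3,4,5,6,7,8,9,10,11,12,13,14,15,16,17,18,19,20,21,22,23,24,25,26,27,28,29,30,31}
step 4: eval (v2 < 3)                {0,1,2,3,4,5,6,7,8,9,10,11,12,13,14,15,16,17,18,19,20,21,22,23,24,25,26,27,28,29,30,31}
step 5: v2 <- min(v2, (12 // 5))     {0,1,2,3,4,5,6,7,8,9,10,11,12,13,14,15,16,17,18,19,20,21,22,23,24,25,26,27,28,29,30,31}
step 6: v0 <- min(min(thread, thread), (v1 % -3)) {0,1,2,3,4,5,6,7,8,9,10,11,12,13,14,15,16,17,18,19,20,21,22,23,24,25,26,27,28,29,30,31}
step 7: eval (max(thread, -5) != 1)  {0,1,2,3,4,5,6,7,8,9,10,11,12,13,14,15,16,17,18,19,20,21,22,23,24,25,26,27,28,29,30,31}
step 8: v0 <- max((-6 - -9), min(v2, thread)) {0,2,3,4,5,6,7,8,9,10,11,12,13,14,15,16,17,18,19,20,21,22,23,24,25,26,27,28,29,30,31}
step 9: v0 <- (v0 // 2)              {1}
step 10: v1 <- ((3 - v1) % 4)         {0,1,2,3,4,5,6,7,8,9,10,11,12,13,14,15,16,17,18,19,20,21,22,23,24,25,26,27,28,29,30,31}

Answer: 11 steps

v1: 0,0,0,0,0,0,0,0,0,0,0,0,0,0,0,0,0,0,0,0,0,0,0,0,0,0,0,0,0,0,0,0
v0: 3,-1,3,3,3,3,3,3,3,3,3,3,3,3,3,3,3,3,3,3,3,3,3,3,3,3,3,3,3,3,3,3
v2: 2,2,2,2,2,2,2,2,2,2,2,2,2,2,2,2,2,2,2,2,2,2,2,2,2,2,2,2,2,2,2,2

steps = 11; useful = 320; efficiency = 320/352 = 10/11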